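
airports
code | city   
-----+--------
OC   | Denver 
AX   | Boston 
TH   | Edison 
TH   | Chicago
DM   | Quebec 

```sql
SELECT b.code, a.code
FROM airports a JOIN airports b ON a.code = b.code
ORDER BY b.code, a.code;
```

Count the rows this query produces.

7

INNER JOIN keeps only pairs where the ON condition holds.
Matching on a.code = b.code.
- a (code=OC) pairs with 1 row(s) of b.
- a (code=AX) pairs with 1 row(s) of b.
- a (code=TH) pairs with 2 row(s) of b.
- a (code=TH) pairs with 2 row(s) of b.
- a (code=DM) pairs with 1 row(s) of b.
Total: 7 rows.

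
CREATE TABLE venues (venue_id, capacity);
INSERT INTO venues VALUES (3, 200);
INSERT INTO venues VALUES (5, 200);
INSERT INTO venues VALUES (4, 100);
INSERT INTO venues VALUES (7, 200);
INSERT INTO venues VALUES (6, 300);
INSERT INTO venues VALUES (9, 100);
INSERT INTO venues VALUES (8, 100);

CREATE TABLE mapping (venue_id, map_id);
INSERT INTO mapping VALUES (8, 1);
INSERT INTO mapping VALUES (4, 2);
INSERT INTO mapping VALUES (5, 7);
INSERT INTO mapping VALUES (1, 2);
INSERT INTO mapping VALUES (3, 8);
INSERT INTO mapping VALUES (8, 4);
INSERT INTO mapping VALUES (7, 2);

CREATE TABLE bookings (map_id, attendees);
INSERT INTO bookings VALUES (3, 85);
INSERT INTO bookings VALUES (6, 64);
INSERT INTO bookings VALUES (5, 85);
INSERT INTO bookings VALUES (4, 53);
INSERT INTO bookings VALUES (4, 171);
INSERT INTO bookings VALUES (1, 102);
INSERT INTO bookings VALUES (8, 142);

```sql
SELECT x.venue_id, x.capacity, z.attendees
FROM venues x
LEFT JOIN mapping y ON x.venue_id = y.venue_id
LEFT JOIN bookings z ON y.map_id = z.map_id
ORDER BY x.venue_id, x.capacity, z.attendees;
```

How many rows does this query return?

9

Step 1 — x LEFT JOIN y on venue_id → 8 row(s).
Then LEFT JOIN `bookings z` on map_id: each of those 8 rows is kept; rows whose y.map_id has no match in z get NULL for z's columns.
Result: 9 row(s).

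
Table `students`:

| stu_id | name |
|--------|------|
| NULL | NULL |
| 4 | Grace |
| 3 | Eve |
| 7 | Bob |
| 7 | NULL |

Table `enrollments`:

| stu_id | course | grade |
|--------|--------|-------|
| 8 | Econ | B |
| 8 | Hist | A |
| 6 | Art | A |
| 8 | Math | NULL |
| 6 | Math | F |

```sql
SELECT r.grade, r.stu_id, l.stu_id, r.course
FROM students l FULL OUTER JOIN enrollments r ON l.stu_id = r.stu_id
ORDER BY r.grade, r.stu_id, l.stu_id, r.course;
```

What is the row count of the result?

10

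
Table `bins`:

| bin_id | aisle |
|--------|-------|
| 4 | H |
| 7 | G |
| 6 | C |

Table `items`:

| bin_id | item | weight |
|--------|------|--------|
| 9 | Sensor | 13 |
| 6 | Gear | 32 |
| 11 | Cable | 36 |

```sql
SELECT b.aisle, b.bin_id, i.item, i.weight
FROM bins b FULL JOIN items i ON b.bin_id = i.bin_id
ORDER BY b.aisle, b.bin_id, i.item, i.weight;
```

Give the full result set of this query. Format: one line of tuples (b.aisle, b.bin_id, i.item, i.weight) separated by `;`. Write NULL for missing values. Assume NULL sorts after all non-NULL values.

(C, 6, Gear, 32); (G, 7, NULL, NULL); (H, 4, NULL, NULL); (NULL, NULL, Cable, 36); (NULL, NULL, Sensor, 13)

FULL OUTER JOIN keeps every row from both sides; unmatched rows get NULL for the other side's columns.
Matching on b.bin_id = i.bin_id.
- bin_id=4: no i row matches, row kept with i columns NULL.
- bin_id=7: no i row matches, row kept with i columns NULL.
- bin_id=6: 1 matching i row(s), so 1 row(s) emitted.
- plus 2 unmatched i row(s), each kept with NULL b columns.
After projecting and ordering:
b.aisle | b.bin_id | i.item | i.weight
C | 6 | Gear | 32
G | 7 | NULL | NULL
H | 4 | NULL | NULL
NULL | NULL | Cable | 36
NULL | NULL | Sensor | 13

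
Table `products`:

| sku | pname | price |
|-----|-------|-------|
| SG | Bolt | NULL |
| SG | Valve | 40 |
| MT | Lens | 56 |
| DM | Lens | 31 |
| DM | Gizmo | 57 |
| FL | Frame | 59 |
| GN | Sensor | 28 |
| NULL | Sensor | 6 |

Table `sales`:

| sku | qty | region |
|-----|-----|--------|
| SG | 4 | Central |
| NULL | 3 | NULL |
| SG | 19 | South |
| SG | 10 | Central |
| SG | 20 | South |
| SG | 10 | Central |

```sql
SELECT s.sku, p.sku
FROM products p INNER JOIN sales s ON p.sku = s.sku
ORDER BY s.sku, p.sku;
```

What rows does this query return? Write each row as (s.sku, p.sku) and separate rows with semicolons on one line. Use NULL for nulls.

INNER JOIN keeps only pairs where the ON condition holds.
Matching on p.sku = s.sku. A NULL in a compared column never satisfies the condition.
- p[0] sku=SG → 5 match(es) in s → 5 row(s).
- p[1] sku=SG → 5 match(es) in s → 5 row(s).
- p[2] sku=MT → no match; dropped.
- p[3] sku=DM → no match; dropped.
- p[4] sku=DM → no match; dropped.
- p[5] sku=FL → no match; dropped.
- p[6] sku=GN → no match; dropped.
- p[7] sku=NULL → no match; dropped.
After projecting and ordering:
s.sku | p.sku
SG | SG
SG | SG
SG | SG
SG | SG
SG | SG
SG | SG
SG | SG
SG | SG
SG | SG
SG | SG

(SG, SG); (SG, SG); (SG, SG); (SG, SG); (SG, SG); (SG, SG); (SG, SG); (SG, SG); (SG, SG); (SG, SG)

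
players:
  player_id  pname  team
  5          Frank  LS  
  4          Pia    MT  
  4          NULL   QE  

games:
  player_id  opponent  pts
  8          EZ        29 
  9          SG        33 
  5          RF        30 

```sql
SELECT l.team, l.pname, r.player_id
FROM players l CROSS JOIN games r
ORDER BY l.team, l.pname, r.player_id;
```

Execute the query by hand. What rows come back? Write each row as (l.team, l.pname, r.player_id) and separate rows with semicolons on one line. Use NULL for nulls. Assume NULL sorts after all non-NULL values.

(LS, Frank, 5); (LS, Frank, 8); (LS, Frank, 9); (MT, Pia, 5); (MT, Pia, 8); (MT, Pia, 9); (QE, NULL, 5); (QE, NULL, 8); (QE, NULL, 9)

CROSS JOIN pairs every row of `players` with every row of `games`: 3 × 3 = 9 rows.
After projecting and ordering:
l.team | l.pname | r.player_id
LS | Frank | 5
LS | Frank | 8
LS | Frank | 9
MT | Pia | 5
MT | Pia | 8
MT | Pia | 9
QE | NULL | 5
QE | NULL | 8
QE | NULL | 9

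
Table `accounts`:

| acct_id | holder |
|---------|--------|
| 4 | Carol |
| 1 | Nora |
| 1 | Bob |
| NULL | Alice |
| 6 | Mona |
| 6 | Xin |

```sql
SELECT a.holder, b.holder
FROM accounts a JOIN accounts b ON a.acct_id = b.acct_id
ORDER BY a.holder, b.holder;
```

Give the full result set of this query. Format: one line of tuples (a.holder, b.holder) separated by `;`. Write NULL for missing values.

(Bob, Bob); (Bob, Nora); (Carol, Carol); (Mona, Mona); (Mona, Xin); (Nora, Bob); (Nora, Nora); (Xin, Mona); (Xin, Xin)

INNER JOIN keeps only pairs where the ON condition holds.
Matching on a.acct_id = b.acct_id. A NULL in a compared column never satisfies the condition.
Matched pairs: 9.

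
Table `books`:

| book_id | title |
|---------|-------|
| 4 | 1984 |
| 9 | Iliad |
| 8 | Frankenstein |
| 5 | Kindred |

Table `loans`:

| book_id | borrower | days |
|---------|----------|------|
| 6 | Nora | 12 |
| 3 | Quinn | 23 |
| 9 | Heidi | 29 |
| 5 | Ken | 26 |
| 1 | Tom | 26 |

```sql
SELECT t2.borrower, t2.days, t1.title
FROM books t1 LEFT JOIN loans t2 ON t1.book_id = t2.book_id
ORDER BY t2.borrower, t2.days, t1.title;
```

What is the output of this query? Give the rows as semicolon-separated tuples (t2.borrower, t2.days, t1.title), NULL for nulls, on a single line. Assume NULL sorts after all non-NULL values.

LEFT JOIN keeps every row from `books`; unmatched rows get NULL for `loans`'s columns.
Matching on t1.book_id = t2.book_id.
- t1 (book_id=4) has no partner → padded with NULL.
- t1 (book_id=9) pairs with 1 row(s) of t2.
- t1 (book_id=8) has no partner → padded with NULL.
- t1 (book_id=5) pairs with 1 row(s) of t2.
After projecting and ordering:
t2.borrower | t2.days | t1.title
Heidi | 29 | Iliad
Ken | 26 | Kindred
NULL | NULL | 1984
NULL | NULL | Frankenstein

(Heidi, 29, Iliad); (Ken, 26, Kindred); (NULL, NULL, 1984); (NULL, NULL, Frankenstein)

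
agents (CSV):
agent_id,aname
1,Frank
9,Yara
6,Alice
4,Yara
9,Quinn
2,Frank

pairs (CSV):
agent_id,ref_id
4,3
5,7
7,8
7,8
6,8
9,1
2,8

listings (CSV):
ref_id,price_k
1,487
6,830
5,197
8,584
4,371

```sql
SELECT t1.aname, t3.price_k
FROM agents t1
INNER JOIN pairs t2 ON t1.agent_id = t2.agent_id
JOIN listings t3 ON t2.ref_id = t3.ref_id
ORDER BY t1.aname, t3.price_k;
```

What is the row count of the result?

4

Step 1 — t1 INNER JOIN t2 on agent_id → 5 row(s).
Then INNER JOIN `listings t3` on ref_id: keep only rows whose t2.ref_id appears in t3.
Result: 4 row(s).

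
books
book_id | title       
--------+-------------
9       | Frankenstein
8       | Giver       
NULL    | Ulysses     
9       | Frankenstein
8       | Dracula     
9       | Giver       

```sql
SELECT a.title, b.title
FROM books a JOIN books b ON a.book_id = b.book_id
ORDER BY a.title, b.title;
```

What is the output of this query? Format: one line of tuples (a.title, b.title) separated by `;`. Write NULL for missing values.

INNER JOIN keeps only pairs where the ON condition holds.
Matching on a.book_id = b.book_id. A NULL in a compared column never satisfies the condition.
Matched pairs: 13.

(Dracula, Dracula); (Dracula, Giver); (Frankenstein, Frankenstein); (Frankenstein, Frankenstein); (Frankenstein, Frankenstein); (Frankenstein, Frankenstein); (Frankenstein, Giver); (Frankenstein, Giver); (Giver, Dracula); (Giver, Frankenstein); (Giver, Frankenstein); (Giver, Giver); (Giver, Giver)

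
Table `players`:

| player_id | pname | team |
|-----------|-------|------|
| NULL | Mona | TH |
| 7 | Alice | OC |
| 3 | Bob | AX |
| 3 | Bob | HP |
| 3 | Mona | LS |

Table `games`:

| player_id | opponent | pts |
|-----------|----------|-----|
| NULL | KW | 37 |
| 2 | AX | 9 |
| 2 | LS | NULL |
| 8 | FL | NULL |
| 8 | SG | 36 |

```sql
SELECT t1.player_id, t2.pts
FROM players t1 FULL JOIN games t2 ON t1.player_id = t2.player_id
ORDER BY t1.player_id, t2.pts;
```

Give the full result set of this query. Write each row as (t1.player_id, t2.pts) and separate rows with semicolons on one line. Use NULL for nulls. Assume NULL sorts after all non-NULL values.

FULL OUTER JOIN keeps every row from both sides; unmatched rows get NULL for the other side's columns.
Matching on t1.player_id = t2.player_id. A NULL in a compared column never satisfies the condition.
- player_id=NULL: no t2 row matches, row kept with t2 columns NULL.
- player_id=7: no t2 row matches, row kept with t2 columns NULL.
- player_id=3: no t2 row matches, row kept with t2 columns NULL.
- player_id=3: no t2 row matches, row kept with t2 columns NULL.
- player_id=3: no t2 row matches, row kept with t2 columns NULL.
- plus 5 unmatched t2 row(s), each kept with NULL t1 columns.
After projecting and ordering:
t1.player_id | t2.pts
3 | NULL
3 | NULL
3 | NULL
7 | NULL
NULL | 9
NULL | 36
NULL | 37
NULL | NULL
NULL | NULL
NULL | NULL

(3, NULL); (3, NULL); (3, NULL); (7, NULL); (NULL, 9); (NULL, 36); (NULL, 37); (NULL, NULL); (NULL, NULL); (NULL, NULL)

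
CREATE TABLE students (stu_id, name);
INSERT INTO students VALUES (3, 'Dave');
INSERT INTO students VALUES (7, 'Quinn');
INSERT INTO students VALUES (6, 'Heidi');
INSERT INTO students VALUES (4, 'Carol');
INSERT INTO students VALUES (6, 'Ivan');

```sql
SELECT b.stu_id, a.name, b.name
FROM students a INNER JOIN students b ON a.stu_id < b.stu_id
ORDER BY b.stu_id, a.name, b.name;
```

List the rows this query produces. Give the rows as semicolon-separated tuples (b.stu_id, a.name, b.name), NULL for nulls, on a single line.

INNER JOIN keeps only pairs where the ON condition holds.
Matching on a.stu_id < b.stu_id.
Matched pairs: 9.

(4, Dave, Carol); (6, Carol, Heidi); (6, Carol, Ivan); (6, Dave, Heidi); (6, Dave, Ivan); (7, Carol, Quinn); (7, Dave, Quinn); (7, Heidi, Quinn); (7, Ivan, Quinn)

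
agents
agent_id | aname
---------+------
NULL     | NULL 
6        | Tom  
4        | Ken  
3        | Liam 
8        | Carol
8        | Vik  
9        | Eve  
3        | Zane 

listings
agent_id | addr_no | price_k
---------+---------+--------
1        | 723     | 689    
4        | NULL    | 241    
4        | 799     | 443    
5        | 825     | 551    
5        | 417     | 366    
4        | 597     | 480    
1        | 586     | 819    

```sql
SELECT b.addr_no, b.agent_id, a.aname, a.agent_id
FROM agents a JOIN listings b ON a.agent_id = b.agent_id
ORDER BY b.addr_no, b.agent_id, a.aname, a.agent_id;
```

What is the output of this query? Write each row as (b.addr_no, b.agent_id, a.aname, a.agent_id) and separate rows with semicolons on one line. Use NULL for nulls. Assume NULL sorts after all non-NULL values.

INNER JOIN keeps only pairs where the ON condition holds.
Matching on a.agent_id = b.agent_id. A NULL in a compared column never satisfies the condition.
- agent_id=NULL: no matching b row, dropped.
- agent_id=6: no matching b row, dropped.
- agent_id=4: 3 matching b row(s), so 3 row(s) emitted.
- agent_id=3: no matching b row, dropped.
- agent_id=8: no matching b row, dropped.
- agent_id=8: no matching b row, dropped.
- agent_id=9: no matching b row, dropped.
- agent_id=3: no matching b row, dropped.
After projecting and ordering:
b.addr_no | b.agent_id | a.aname | a.agent_id
597 | 4 | Ken | 4
799 | 4 | Ken | 4
NULL | 4 | Ken | 4

(597, 4, Ken, 4); (799, 4, Ken, 4); (NULL, 4, Ken, 4)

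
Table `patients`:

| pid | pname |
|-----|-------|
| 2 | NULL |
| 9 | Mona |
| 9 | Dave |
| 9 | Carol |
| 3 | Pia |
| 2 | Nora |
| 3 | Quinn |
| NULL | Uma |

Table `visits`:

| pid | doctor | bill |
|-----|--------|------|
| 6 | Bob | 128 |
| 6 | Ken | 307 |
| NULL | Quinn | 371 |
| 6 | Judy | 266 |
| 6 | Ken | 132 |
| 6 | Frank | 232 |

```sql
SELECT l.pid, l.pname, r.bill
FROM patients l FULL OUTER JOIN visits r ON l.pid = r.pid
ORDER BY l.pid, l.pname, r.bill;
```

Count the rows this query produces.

FULL OUTER JOIN keeps every row from both sides; unmatched rows get NULL for the other side's columns.
Matching on l.pid = r.pid. A NULL in a compared column never satisfies the condition.
- l[0] pid=2 → no match; kept with NULLs on the r side.
- l[1] pid=9 → no match; kept with NULLs on the r side.
- l[2] pid=9 → no match; kept with NULLs on the r side.
- l[3] pid=9 → no match; kept with NULLs on the r side.
- l[4] pid=3 → no match; kept with NULLs on the r side.
- l[5] pid=2 → no match; kept with NULLs on the r side.
- l[6] pid=3 → no match; kept with NULLs on the r side.
- l[7] pid=NULL → no match; kept with NULLs on the r side.
- plus 6 unmatched r row(s), each kept with NULL l columns.
Total: 0 matched + 14 padded = 14 rows.

14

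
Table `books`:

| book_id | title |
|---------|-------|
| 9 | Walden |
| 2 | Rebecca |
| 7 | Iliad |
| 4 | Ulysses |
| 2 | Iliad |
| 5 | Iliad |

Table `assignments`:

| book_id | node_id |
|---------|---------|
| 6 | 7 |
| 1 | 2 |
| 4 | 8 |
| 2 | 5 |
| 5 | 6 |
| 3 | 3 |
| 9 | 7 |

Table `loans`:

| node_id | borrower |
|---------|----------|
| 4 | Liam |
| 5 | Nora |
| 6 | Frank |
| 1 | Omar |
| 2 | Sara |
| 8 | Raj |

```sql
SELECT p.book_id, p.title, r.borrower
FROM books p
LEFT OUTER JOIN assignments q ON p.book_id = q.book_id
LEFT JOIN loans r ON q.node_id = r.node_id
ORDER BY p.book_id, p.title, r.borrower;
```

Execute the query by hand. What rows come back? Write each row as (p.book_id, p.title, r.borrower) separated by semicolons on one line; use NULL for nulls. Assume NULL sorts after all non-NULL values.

(2, Iliad, Nora); (2, Rebecca, Nora); (4, Ulysses, Raj); (5, Iliad, Frank); (7, Iliad, NULL); (9, Walden, NULL)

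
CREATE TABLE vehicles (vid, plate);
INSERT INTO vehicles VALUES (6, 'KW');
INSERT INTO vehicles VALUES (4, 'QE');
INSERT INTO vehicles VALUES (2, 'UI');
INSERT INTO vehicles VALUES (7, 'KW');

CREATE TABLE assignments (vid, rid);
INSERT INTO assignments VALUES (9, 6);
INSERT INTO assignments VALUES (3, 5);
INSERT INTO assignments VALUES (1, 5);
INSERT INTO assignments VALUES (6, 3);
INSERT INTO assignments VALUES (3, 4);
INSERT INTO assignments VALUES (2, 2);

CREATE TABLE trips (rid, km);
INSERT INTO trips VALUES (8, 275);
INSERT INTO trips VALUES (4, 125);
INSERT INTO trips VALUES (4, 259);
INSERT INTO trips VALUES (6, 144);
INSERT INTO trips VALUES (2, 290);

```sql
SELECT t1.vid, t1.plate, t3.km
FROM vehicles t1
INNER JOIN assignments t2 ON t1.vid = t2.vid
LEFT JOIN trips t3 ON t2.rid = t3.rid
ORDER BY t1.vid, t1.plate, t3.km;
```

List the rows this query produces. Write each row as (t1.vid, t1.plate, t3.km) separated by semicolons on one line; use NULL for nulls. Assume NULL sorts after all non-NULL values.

(2, UI, 290); (6, KW, NULL)

Evaluate left to right. First `vehicles t1 INNER JOIN assignments t2` on vid: 2 row(s).
Then LEFT JOIN `trips t3` on rid: each of those 2 rows is kept; rows whose t2.rid has no match in t3 get NULL for t3's columns.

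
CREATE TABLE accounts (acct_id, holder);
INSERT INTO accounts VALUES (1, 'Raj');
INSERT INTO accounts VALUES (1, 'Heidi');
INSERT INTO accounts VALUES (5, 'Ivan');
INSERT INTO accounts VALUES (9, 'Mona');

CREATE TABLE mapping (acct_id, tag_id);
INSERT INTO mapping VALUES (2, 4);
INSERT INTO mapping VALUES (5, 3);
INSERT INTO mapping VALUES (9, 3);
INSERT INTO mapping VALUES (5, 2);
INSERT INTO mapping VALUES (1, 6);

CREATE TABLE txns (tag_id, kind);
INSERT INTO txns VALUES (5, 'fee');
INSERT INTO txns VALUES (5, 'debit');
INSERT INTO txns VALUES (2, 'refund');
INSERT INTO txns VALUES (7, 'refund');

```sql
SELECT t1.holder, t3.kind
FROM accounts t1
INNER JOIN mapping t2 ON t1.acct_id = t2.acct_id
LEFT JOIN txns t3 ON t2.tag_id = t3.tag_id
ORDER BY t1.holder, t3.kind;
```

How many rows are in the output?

5

Joins associate left-to-right: accounts INNER JOIN mapping on acct_id gives 5 intermediate row(s).
Then LEFT JOIN `txns t3` on tag_id: each of those 5 rows is kept; rows whose t2.tag_id has no match in t3 get NULL for t3's columns.
Result: 5 row(s).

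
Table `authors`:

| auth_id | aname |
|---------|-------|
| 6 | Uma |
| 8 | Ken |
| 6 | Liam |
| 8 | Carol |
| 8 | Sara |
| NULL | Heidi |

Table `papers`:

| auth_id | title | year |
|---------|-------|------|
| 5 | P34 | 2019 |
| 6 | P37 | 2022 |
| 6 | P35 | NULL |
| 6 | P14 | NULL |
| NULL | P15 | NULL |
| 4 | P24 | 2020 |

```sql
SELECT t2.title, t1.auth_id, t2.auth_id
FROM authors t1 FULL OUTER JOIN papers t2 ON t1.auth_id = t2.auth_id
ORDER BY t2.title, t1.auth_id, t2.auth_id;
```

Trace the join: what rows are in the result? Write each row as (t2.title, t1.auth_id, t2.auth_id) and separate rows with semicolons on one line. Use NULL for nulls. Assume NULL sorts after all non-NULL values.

(P14, 6, 6); (P14, 6, 6); (P15, NULL, NULL); (P24, NULL, 4); (P34, NULL, 5); (P35, 6, 6); (P35, 6, 6); (P37, 6, 6); (P37, 6, 6); (NULL, 8, NULL); (NULL, 8, NULL); (NULL, 8, NULL); (NULL, NULL, NULL)

FULL OUTER JOIN keeps every row from both sides; unmatched rows get NULL for the other side's columns.
Matching on t1.auth_id = t2.auth_id. A NULL in a compared column never satisfies the condition.
- auth_id=6: 3 matching t2 row(s), so 3 row(s) emitted.
- auth_id=8: no t2 row matches, row kept with t2 columns NULL.
- auth_id=6: 3 matching t2 row(s), so 3 row(s) emitted.
- auth_id=8: no t2 row matches, row kept with t2 columns NULL.
- auth_id=8: no t2 row matches, row kept with t2 columns NULL.
- auth_id=NULL: no t2 row matches, row kept with t2 columns NULL.
- 3 t2 row(s) had no t1 match → kept, t1 columns NULL.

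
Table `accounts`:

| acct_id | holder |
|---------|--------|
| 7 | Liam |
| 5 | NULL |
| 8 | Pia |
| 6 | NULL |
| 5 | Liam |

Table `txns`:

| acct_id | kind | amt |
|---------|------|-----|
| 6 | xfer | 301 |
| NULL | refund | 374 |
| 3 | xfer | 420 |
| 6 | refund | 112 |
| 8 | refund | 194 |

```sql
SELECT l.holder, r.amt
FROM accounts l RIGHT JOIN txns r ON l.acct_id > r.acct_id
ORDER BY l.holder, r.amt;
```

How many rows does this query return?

RIGHT JOIN keeps every row from `txns`; unmatched rows get NULL for `accounts`'s columns.
Matching on l.acct_id > r.acct_id. A NULL in a compared column never satisfies the condition.
- l[0] acct_id=7 → 3 match(es) in r → 3 row(s).
- l[1] acct_id=5 → 1 match(es) in r → 1 row(s).
- l[2] acct_id=8 → 3 match(es) in r → 3 row(s).
- l[3] acct_id=6 → 1 match(es) in r → 1 row(s).
- l[4] acct_id=5 → 1 match(es) in r → 1 row(s).
- plus 2 unmatched r row(s), each kept with NULL l columns.
Total: 9 matched + 2 padded = 11 rows.

11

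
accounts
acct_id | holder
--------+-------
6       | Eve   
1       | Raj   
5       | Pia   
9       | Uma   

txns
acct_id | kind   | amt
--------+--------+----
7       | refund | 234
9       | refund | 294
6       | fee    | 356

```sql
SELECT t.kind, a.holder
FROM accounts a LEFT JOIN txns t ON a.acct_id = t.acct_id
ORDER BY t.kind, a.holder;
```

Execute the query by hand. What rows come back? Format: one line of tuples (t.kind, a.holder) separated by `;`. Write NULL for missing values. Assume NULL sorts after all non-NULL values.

LEFT JOIN keeps every row from `accounts`; unmatched rows get NULL for `txns`'s columns.
Matching on a.acct_id = t.acct_id.
- a row (acct_id=6): matches 1 t row(s) → 1 output row(s).
- a row (acct_id=1): no match → kept, t columns NULL.
- a row (acct_id=5): no match → kept, t columns NULL.
- a row (acct_id=9): matches 1 t row(s) → 1 output row(s).
After projecting and ordering:
t.kind | a.holder
fee | Eve
refund | Uma
NULL | Pia
NULL | Raj

(fee, Eve); (refund, Uma); (NULL, Pia); (NULL, Raj)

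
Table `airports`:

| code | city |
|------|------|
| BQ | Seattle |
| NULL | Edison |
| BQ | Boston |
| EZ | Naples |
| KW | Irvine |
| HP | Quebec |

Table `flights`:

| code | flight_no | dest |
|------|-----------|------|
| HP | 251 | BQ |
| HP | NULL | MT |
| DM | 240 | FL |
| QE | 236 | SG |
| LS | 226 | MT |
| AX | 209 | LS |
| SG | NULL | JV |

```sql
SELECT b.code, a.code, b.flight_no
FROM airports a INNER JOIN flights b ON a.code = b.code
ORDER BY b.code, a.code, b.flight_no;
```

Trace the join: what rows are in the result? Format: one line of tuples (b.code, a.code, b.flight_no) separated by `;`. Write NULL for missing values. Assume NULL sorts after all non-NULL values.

(HP, HP, 251); (HP, HP, NULL)

INNER JOIN keeps only pairs where the ON condition holds.
Matching on a.code = b.code. A NULL in a compared column never satisfies the condition.
- a[0] code=BQ → no match; dropped.
- a[1] code=NULL → no match; dropped.
- a[2] code=BQ → no match; dropped.
- a[3] code=EZ → no match; dropped.
- a[4] code=KW → no match; dropped.
- a[5] code=HP → 2 match(es) in b → 2 row(s).
After projecting and ordering:
b.code | a.code | b.flight_no
HP | HP | 251
HP | HP | NULL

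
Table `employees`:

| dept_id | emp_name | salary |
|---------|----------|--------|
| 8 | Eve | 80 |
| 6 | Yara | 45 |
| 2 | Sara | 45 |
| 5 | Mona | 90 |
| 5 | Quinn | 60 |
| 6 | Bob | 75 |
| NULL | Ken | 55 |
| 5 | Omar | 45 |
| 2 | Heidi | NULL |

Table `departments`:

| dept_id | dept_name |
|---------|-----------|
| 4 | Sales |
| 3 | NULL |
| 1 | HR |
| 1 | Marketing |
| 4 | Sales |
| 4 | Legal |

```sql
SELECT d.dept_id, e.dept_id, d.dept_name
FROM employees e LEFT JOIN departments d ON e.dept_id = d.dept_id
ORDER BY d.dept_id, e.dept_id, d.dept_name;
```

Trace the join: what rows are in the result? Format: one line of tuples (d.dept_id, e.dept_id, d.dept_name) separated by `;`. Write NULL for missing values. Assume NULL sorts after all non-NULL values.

LEFT JOIN keeps every row from `employees`; unmatched rows get NULL for `departments`'s columns.
Matching on e.dept_id = d.dept_id. A NULL in a compared column never satisfies the condition.
- e row (dept_id=8): no match → kept, d columns NULL.
- e row (dept_id=6): no match → kept, d columns NULL.
- e row (dept_id=2): no match → kept, d columns NULL.
- e row (dept_id=5): no match → kept, d columns NULL.
- e row (dept_id=5): no match → kept, d columns NULL.
- e row (dept_id=6): no match → kept, d columns NULL.
- e row (dept_id=NULL): no match → kept, d columns NULL.
- e row (dept_id=5): no match → kept, d columns NULL.
- e row (dept_id=2): no match → kept, d columns NULL.
After projecting and ordering:
d.dept_id | e.dept_id | d.dept_name
NULL | 2 | NULL
NULL | 2 | NULL
NULL | 5 | NULL
NULL | 5 | NULL
NULL | 5 | NULL
NULL | 6 | NULL
NULL | 6 | NULL
NULL | 8 | NULL
NULL | NULL | NULL

(NULL, 2, NULL); (NULL, 2, NULL); (NULL, 5, NULL); (NULL, 5, NULL); (NULL, 5, NULL); (NULL, 6, NULL); (NULL, 6, NULL); (NULL, 8, NULL); (NULL, NULL, NULL)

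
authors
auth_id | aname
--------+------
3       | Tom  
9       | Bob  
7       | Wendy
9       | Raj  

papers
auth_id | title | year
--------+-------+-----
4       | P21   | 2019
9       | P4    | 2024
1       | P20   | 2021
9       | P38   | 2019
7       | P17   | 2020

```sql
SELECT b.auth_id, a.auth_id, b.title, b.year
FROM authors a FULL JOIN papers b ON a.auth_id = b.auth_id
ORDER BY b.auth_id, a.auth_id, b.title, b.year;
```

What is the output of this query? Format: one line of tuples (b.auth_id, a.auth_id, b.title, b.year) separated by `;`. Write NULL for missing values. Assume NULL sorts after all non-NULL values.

(1, NULL, P20, 2021); (4, NULL, P21, 2019); (7, 7, P17, 2020); (9, 9, P38, 2019); (9, 9, P38, 2019); (9, 9, P4, 2024); (9, 9, P4, 2024); (NULL, 3, NULL, NULL)

FULL OUTER JOIN keeps every row from both sides; unmatched rows get NULL for the other side's columns.
Matching on a.auth_id = b.auth_id.
- a row (auth_id=3): no match → kept, b columns NULL.
- a row (auth_id=9): matches 2 b row(s) → 2 output row(s).
- a row (auth_id=7): matches 1 b row(s) → 1 output row(s).
- a row (auth_id=9): matches 2 b row(s) → 2 output row(s).
- plus 2 unmatched b row(s), each kept with NULL a columns.
After projecting and ordering:
b.auth_id | a.auth_id | b.title | b.year
1 | NULL | P20 | 2021
4 | NULL | P21 | 2019
7 | 7 | P17 | 2020
9 | 9 | P38 | 2019
9 | 9 | P38 | 2019
9 | 9 | P4 | 2024
9 | 9 | P4 | 2024
NULL | 3 | NULL | NULL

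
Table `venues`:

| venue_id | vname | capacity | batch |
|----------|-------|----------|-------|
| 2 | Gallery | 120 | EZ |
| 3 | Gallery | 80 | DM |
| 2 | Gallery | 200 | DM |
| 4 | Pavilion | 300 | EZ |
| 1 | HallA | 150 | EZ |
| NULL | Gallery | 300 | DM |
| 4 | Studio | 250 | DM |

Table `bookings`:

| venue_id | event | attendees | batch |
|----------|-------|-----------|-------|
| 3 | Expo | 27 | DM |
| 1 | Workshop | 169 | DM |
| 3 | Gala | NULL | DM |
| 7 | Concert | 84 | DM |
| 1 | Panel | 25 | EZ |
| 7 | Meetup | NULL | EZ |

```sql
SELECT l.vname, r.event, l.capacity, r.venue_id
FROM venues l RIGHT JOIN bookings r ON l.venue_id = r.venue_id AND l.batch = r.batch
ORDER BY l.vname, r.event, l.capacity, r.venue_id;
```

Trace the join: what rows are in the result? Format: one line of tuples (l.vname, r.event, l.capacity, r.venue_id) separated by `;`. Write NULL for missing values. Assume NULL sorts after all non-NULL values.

(Gallery, Expo, 80, 3); (Gallery, Gala, 80, 3); (HallA, Panel, 150, 1); (NULL, Concert, NULL, 7); (NULL, Meetup, NULL, 7); (NULL, Workshop, NULL, 1)

RIGHT JOIN keeps every row from `bookings`; unmatched rows get NULL for `venues`'s columns.
Matching on l.venue_id = r.venue_id AND l.batch = r.batch. A NULL in a compared column never satisfies the condition.
- l (venue_id=2, batch=EZ) has no partner in r.
- l (venue_id=3, batch=DM) pairs with 2 row(s) of r.
- l (venue_id=2, batch=DM) has no partner in r.
- l (venue_id=4, batch=EZ) has no partner in r.
- l (venue_id=1, batch=EZ) pairs with 1 row(s) of r.
- l (venue_id=NULL, batch=DM) has no partner in r.
- l (venue_id=4, batch=DM) has no partner in r.
- 3 row(s) from r found no l partner → padded with NULL.
After projecting and ordering:
l.vname | r.event | l.capacity | r.venue_id
Gallery | Expo | 80 | 3
Gallery | Gala | 80 | 3
HallA | Panel | 150 | 1
NULL | Concert | NULL | 7
NULL | Meetup | NULL | 7
NULL | Workshop | NULL | 1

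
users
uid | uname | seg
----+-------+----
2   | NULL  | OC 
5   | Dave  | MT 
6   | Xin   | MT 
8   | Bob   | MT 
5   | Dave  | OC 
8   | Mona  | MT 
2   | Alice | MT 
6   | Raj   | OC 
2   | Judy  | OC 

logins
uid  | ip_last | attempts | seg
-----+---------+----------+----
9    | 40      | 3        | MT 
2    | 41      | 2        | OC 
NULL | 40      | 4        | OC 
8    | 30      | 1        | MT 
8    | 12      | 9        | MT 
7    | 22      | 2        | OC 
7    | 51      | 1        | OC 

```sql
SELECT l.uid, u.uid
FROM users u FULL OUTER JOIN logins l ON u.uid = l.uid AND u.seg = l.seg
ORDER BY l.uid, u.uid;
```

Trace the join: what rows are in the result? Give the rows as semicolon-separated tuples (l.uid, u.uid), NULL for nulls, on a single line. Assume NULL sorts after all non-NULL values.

FULL OUTER JOIN keeps every row from both sides; unmatched rows get NULL for the other side's columns.
Matching on u.uid = l.uid AND u.seg = l.seg. A NULL in a compared column never satisfies the condition.
Matched pairs: 6; unmatched u rows kept: 5; unmatched l rows kept: 4.

(2, 2); (2, 2); (7, NULL); (7, NULL); (8, 8); (8, 8); (8, 8); (8, 8); (9, NULL); (NULL, 2); (NULL, 5); (NULL, 5); (NULL, 6); (NULL, 6); (NULL, NULL)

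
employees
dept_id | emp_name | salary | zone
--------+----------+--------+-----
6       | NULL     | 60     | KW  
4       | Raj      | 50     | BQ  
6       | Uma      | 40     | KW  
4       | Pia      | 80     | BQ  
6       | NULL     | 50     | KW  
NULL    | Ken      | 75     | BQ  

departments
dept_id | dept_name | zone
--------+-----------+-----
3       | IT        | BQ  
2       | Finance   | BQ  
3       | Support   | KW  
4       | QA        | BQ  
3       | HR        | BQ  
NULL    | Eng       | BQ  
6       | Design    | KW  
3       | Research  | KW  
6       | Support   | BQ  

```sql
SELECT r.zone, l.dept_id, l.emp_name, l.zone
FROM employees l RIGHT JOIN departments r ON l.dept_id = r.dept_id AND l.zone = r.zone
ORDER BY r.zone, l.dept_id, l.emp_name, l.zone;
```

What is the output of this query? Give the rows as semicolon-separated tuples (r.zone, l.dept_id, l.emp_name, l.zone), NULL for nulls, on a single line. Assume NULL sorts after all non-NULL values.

(BQ, 4, Pia, BQ); (BQ, 4, Raj, BQ); (BQ, NULL, NULL, NULL); (BQ, NULL, NULL, NULL); (BQ, NULL, NULL, NULL); (BQ, NULL, NULL, NULL); (BQ, NULL, NULL, NULL); (KW, 6, Uma, KW); (KW, 6, NULL, KW); (KW, 6, NULL, KW); (KW, NULL, NULL, NULL); (KW, NULL, NULL, NULL)

RIGHT JOIN keeps every row from `departments`; unmatched rows get NULL for `employees`'s columns.
Matching on l.dept_id = r.dept_id AND l.zone = r.zone. A NULL in a compared column never satisfies the condition.
- l (dept_id=6, zone=KW) pairs with 1 row(s) of r.
- l (dept_id=4, zone=BQ) pairs with 1 row(s) of r.
- l (dept_id=6, zone=KW) pairs with 1 row(s) of r.
- l (dept_id=4, zone=BQ) pairs with 1 row(s) of r.
- l (dept_id=6, zone=KW) pairs with 1 row(s) of r.
- l (dept_id=NULL, zone=BQ) has no partner in r.
- plus 7 unmatched r row(s), each kept with NULL l columns.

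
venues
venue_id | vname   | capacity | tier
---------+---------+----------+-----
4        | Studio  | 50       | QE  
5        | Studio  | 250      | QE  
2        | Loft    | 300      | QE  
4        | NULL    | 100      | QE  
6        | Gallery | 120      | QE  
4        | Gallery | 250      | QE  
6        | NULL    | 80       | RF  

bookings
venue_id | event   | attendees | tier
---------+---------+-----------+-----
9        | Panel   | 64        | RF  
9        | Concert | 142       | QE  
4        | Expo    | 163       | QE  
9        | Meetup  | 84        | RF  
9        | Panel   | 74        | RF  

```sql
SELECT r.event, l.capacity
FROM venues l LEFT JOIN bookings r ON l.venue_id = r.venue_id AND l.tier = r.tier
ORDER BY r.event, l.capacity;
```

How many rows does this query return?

7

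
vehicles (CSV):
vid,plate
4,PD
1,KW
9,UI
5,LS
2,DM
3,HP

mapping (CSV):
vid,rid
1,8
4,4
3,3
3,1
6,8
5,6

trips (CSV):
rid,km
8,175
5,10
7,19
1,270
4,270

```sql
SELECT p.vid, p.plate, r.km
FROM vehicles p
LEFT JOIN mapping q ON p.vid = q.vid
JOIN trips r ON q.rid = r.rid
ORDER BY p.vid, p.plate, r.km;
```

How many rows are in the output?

3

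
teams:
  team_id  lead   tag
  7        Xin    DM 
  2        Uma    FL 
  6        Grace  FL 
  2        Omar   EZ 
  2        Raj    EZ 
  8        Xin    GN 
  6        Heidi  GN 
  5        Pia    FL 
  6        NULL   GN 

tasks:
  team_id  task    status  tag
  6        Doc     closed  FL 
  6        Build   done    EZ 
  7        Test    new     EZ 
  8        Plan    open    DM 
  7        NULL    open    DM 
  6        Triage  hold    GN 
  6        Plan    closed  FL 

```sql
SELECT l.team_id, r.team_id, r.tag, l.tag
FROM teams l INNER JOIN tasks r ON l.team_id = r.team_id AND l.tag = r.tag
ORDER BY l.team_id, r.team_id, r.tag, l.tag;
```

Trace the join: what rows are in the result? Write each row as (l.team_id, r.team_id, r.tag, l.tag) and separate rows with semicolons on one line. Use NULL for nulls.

(6, 6, FL, FL); (6, 6, FL, FL); (6, 6, GN, GN); (6, 6, GN, GN); (7, 7, DM, DM)

INNER JOIN keeps only pairs where the ON condition holds.
Matching on l.team_id = r.team_id AND l.tag = r.tag.
- l (team_id=7, tag=DM) pairs with 1 row(s) of r.
- l (team_id=2, tag=FL) has no partner → excluded.
- l (team_id=6, tag=FL) pairs with 2 row(s) of r.
- l (team_id=2, tag=EZ) has no partner → excluded.
- l (team_id=2, tag=EZ) has no partner → excluded.
- l (team_id=8, tag=GN) has no partner → excluded.
- l (team_id=6, tag=GN) pairs with 1 row(s) of r.
- l (team_id=5, tag=FL) has no partner → excluded.
- l (team_id=6, tag=GN) pairs with 1 row(s) of r.
After projecting and ordering:
l.team_id | r.team_id | r.tag | l.tag
6 | 6 | FL | FL
6 | 6 | FL | FL
6 | 6 | GN | GN
6 | 6 | GN | GN
7 | 7 | DM | DM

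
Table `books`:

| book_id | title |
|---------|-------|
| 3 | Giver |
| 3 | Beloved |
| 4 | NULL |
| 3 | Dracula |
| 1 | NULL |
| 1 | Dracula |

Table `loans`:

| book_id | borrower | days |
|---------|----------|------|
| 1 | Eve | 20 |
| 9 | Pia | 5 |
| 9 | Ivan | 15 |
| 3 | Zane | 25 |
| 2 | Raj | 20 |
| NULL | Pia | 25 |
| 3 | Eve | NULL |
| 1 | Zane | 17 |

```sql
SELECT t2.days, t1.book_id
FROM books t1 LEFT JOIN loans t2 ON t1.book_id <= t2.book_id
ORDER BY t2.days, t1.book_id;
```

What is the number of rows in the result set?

LEFT JOIN keeps every row from `books`; unmatched rows get NULL for `loans`'s columns.
Matching on t1.book_id <= t2.book_id. A NULL in a compared column never satisfies the condition.
Matched pairs: 28; unmatched t1 rows kept: 0.
Total: 28 rows.

28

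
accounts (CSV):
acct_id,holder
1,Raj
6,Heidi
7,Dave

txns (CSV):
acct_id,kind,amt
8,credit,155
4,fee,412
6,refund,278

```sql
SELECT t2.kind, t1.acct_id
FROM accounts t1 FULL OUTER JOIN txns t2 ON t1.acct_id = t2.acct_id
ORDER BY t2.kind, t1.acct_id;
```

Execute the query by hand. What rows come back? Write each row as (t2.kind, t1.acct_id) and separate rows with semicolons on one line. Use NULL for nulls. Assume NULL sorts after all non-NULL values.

(credit, NULL); (fee, NULL); (refund, 6); (NULL, 1); (NULL, 7)

FULL OUTER JOIN keeps every row from both sides; unmatched rows get NULL for the other side's columns.
Matching on t1.acct_id = t2.acct_id.
- acct_id=1: no t2 row matches, row kept with t2 columns NULL.
- acct_id=6: 1 matching t2 row(s), so 1 row(s) emitted.
- acct_id=7: no t2 row matches, row kept with t2 columns NULL.
- 2 t2 row(s) had no t1 match → kept, t1 columns NULL.
After projecting and ordering:
t2.kind | t1.acct_id
credit | NULL
fee | NULL
refund | 6
NULL | 1
NULL | 7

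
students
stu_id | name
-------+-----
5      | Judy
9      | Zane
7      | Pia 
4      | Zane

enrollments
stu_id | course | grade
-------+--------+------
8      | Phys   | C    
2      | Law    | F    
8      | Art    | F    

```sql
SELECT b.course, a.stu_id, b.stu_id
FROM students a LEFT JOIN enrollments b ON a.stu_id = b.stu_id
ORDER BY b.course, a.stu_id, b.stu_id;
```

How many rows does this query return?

4

LEFT JOIN keeps every row from `students`; unmatched rows get NULL for `enrollments`'s columns.
Matching on a.stu_id = b.stu_id.
Matched pairs: 0; unmatched a rows kept: 4.
Total: 0 matched + 4 padded = 4 rows.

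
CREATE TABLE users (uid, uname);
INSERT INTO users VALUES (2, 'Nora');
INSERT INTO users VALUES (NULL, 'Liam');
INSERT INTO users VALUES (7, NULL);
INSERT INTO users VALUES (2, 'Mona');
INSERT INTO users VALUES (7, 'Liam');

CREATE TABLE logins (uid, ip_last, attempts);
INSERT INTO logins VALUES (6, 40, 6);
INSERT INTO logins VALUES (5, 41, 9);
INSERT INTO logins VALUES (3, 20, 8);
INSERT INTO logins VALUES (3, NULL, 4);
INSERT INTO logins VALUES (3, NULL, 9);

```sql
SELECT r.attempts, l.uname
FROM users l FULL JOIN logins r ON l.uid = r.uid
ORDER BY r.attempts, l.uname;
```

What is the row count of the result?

FULL OUTER JOIN keeps every row from both sides; unmatched rows get NULL for the other side's columns.
Matching on l.uid = r.uid. A NULL in a compared column never satisfies the condition.
- l row (uid=2): no match → kept, r columns NULL.
- l row (uid=NULL): no match → kept, r columns NULL.
- l row (uid=7): no match → kept, r columns NULL.
- l row (uid=2): no match → kept, r columns NULL.
- l row (uid=7): no match → kept, r columns NULL.
- plus 5 unmatched r row(s), each kept with NULL l columns.
Total: 0 matched + 10 padded = 10 rows.

10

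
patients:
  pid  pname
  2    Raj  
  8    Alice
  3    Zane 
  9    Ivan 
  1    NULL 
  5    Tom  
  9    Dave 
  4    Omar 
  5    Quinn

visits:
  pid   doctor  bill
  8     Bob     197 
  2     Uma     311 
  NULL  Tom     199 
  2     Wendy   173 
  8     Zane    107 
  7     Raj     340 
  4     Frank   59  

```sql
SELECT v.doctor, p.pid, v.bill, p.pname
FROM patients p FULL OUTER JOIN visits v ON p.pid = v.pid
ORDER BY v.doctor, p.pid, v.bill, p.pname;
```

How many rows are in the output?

FULL OUTER JOIN keeps every row from both sides; unmatched rows get NULL for the other side's columns.
Matching on p.pid = v.pid. A NULL in a compared column never satisfies the condition.
- p[0] pid=2 → 2 match(es) in v → 2 row(s).
- p[1] pid=8 → 2 match(es) in v → 2 row(s).
- p[2] pid=3 → no match; kept with NULLs on the v side.
- p[3] pid=9 → no match; kept with NULLs on the v side.
- p[4] pid=1 → no match; kept with NULLs on the v side.
- p[5] pid=5 → no match; kept with NULLs on the v side.
- p[6] pid=9 → no match; kept with NULLs on the v side.
- p[7] pid=4 → 1 match(es) in v → 1 row(s).
- p[8] pid=5 → no match; kept with NULLs on the v side.
- 2 v row(s) had no p match → kept, p columns NULL.
Total: 5 matched + 8 padded = 13 rows.

13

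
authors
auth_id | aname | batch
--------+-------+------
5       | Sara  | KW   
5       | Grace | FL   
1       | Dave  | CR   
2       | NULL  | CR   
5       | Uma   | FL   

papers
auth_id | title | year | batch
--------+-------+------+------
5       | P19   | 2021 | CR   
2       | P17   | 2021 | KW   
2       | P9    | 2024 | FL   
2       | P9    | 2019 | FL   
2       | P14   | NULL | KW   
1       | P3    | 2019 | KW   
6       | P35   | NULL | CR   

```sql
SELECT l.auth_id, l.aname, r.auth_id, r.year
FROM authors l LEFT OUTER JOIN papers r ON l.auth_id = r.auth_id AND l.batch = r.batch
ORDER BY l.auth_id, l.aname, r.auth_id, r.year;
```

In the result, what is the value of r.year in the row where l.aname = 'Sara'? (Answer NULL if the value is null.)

NULL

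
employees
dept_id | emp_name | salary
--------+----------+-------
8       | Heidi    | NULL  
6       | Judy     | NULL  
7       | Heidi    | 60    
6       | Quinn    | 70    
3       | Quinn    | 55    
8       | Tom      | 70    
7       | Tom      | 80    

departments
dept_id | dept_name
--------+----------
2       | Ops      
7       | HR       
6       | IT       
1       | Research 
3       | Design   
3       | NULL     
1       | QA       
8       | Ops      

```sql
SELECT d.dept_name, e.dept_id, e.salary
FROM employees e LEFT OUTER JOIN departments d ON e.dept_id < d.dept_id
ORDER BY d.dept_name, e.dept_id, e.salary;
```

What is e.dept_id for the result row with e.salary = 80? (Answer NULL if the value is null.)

LEFT JOIN keeps every row from `employees`; unmatched rows get NULL for `departments`'s columns.
Matching on e.dept_id < d.dept_id.
Matched pairs: 9; unmatched e rows kept: 2.

7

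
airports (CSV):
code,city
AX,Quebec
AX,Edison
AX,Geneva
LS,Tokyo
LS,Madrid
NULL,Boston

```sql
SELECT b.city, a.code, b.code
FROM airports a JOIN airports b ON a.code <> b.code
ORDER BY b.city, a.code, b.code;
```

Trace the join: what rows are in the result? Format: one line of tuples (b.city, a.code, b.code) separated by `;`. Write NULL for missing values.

(Edison, LS, AX); (Edison, LS, AX); (Geneva, LS, AX); (Geneva, LS, AX); (Madrid, AX, LS); (Madrid, AX, LS); (Madrid, AX, LS); (Quebec, LS, AX); (Quebec, LS, AX); (Tokyo, AX, LS); (Tokyo, AX, LS); (Tokyo, AX, LS)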